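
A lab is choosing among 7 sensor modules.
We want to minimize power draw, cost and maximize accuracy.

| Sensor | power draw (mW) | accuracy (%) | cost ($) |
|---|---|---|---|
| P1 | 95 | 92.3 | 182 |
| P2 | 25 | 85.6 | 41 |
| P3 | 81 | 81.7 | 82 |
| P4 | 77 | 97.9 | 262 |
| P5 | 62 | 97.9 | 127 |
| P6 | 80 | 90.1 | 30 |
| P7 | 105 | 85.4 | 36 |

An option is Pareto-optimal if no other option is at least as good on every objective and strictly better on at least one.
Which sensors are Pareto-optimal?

P1: dominated by P5 (power draw 62≤95, accuracy 97.9≥92.3, cost 127≤182).
P2: not dominated (best power draw).
P3: dominated by P2 (power draw 25≤81, accuracy 85.6≥81.7, cost 41≤82).
P4: dominated by P5 (power draw 62≤77, accuracy 97.9≥97.9, cost 127≤262).
P5: not dominated.
P6: not dominated (best cost).
P7: dominated by P6 (power draw 80≤105, accuracy 90.1≥85.4, cost 30≤36).

P2, P5, P6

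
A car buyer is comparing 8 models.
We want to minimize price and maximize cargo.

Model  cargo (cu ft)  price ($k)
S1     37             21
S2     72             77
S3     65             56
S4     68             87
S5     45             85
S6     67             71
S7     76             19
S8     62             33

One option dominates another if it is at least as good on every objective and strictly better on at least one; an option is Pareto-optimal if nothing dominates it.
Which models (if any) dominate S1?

S7

S7: cargo 76≥37, price 19≤21 — dominates S1.
Others (S2, S3, S4, S5, S6, S8) are each worse than S1 on at least one objective.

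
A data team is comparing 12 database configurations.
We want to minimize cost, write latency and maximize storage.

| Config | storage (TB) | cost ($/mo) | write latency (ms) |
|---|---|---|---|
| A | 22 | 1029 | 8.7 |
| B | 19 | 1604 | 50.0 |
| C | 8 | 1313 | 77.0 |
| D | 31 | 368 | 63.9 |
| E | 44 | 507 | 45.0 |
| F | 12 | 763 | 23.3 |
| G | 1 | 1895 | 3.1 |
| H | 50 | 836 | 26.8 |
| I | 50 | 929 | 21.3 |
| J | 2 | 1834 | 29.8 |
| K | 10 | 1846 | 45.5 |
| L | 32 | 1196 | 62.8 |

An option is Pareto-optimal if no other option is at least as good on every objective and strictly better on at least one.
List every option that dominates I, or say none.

none

A: worse on storage (22 vs 50).
B: worse on storage (19 vs 50).
C: worse on storage (8 vs 50).
D: worse on storage (31 vs 50).
E: worse on storage (44 vs 50).
F: worse on storage (12 vs 50).
G: worse on storage (1 vs 50).
H: worse on write latency (26.8 vs 21.3).
J: worse on storage (2 vs 50).
K: worse on storage (10 vs 50).
L: worse on storage (32 vs 50).
No option dominates I.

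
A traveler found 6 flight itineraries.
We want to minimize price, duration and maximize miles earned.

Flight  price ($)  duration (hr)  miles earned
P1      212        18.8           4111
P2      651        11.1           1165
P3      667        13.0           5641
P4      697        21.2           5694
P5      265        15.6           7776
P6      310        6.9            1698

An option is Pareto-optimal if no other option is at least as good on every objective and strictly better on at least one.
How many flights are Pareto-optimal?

4

P1: not dominated (best price).
P2: dominated by P6 (price 310≤651, duration 6.9≤11.1, miles earned 1698≥1165).
P3: not dominated.
P4: dominated by P5 (price 265≤697, duration 15.6≤21.2, miles earned 7776≥5694).
P5: not dominated (best miles earned).
P6: not dominated (best duration).
Pareto-optimal: P1, P3, P5, P6 → 4.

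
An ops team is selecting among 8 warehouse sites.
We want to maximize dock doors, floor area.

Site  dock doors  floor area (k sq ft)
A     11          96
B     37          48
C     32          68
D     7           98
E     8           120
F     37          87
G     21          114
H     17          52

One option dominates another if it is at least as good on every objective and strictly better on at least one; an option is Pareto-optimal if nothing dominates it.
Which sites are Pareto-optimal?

A: dominated by G (dock doors 21≥11, floor area 114≥96).
B: dominated by F (dock doors 37≥37, floor area 87≥48).
C: dominated by F (dock doors 37≥32, floor area 87≥68).
D: dominated by E (dock doors 8≥7, floor area 120≥98).
E: not dominated (best floor area).
F: not dominated.
G: not dominated.
H: dominated by C (dock doors 32≥17, floor area 68≥52).

E, F, G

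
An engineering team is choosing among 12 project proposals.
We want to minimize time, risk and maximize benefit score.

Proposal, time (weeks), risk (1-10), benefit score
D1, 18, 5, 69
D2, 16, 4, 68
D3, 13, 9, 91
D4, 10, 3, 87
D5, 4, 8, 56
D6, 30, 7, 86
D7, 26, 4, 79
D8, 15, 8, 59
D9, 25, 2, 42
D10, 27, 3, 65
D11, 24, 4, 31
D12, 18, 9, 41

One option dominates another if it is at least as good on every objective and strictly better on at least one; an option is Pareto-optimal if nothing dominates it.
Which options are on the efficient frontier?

D1: dominated by D4 (time 10≤18, risk 3≤5, benefit score 87≥69).
D2: dominated by D4 (time 10≤16, risk 3≤4, benefit score 87≥68).
D3: not dominated (best benefit score).
D4: not dominated.
D5: not dominated (best time).
D6: dominated by D4 (time 10≤30, risk 3≤7, benefit score 87≥86).
D7: dominated by D4 (time 10≤26, risk 3≤4, benefit score 87≥79).
D8: dominated by D4 (time 10≤15, risk 3≤8, benefit score 87≥59).
D9: not dominated (best risk).
D10: dominated by D4 (time 10≤27, risk 3≤3, benefit score 87≥65).
D11: dominated by D2 (time 16≤24, risk 4≤4, benefit score 68≥31).
D12: dominated by D1 (time 18≤18, risk 5≤9, benefit score 69≥41).

D3, D4, D5, D9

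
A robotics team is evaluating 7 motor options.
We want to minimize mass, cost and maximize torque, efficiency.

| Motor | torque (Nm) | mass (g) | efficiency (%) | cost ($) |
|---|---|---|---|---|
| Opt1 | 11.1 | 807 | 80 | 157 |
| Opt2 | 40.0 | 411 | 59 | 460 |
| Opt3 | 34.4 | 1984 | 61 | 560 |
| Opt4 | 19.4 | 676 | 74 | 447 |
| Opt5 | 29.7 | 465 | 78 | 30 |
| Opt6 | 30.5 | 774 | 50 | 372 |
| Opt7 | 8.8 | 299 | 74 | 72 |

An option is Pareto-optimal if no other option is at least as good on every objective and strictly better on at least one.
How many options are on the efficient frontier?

Opt1: not dominated (best efficiency).
Opt2: not dominated (best torque).
Opt3: not dominated.
Opt4: dominated by Opt5 (torque 29.7≥19.4, mass 465≤676, efficiency 78≥74, cost 30≤447).
Opt5: not dominated (best cost).
Opt6: not dominated.
Opt7: not dominated (best mass).
Pareto-optimal: Opt1, Opt2, Opt3, Opt5, Opt6, Opt7 → 6.

6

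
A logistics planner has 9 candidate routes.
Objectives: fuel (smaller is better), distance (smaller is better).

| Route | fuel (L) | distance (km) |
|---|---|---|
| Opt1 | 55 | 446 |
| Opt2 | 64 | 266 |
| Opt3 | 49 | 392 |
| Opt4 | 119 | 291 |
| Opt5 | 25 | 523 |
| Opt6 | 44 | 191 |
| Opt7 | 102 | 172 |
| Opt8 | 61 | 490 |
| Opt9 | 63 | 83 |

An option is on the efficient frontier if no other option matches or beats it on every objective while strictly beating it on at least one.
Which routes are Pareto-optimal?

Opt5, Opt6, Opt9

Opt1: dominated by Opt3 (fuel 49≤55, distance 392≤446).
Opt2: dominated by Opt6 (fuel 44≤64, distance 191≤266).
Opt3: dominated by Opt6 (fuel 44≤49, distance 191≤392).
Opt4: dominated by Opt2 (fuel 64≤119, distance 266≤291).
Opt5: not dominated (best fuel).
Opt6: not dominated.
Opt7: dominated by Opt9 (fuel 63≤102, distance 83≤172).
Opt8: dominated by Opt1 (fuel 55≤61, distance 446≤490).
Opt9: not dominated (best distance).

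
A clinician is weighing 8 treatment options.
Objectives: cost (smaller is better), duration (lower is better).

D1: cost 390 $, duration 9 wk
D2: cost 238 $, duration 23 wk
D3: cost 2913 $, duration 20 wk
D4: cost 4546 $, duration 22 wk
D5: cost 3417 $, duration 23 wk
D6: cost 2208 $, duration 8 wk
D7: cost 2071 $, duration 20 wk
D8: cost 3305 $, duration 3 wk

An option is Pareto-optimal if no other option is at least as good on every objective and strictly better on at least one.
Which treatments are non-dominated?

D1: not dominated.
D2: not dominated (best cost).
D3: dominated by D1 (cost 390≤2913, duration 9≤20).
D4: dominated by D1 (cost 390≤4546, duration 9≤22).
D5: dominated by D1 (cost 390≤3417, duration 9≤23).
D6: not dominated.
D7: dominated by D1 (cost 390≤2071, duration 9≤20).
D8: not dominated (best duration).

D1, D2, D6, D8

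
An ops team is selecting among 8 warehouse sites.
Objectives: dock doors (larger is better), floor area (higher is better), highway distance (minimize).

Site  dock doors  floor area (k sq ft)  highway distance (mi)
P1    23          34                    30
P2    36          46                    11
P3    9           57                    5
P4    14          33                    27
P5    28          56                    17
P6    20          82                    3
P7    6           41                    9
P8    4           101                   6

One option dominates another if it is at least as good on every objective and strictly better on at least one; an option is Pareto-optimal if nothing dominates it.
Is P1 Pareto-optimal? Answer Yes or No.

No

P2 vs P1: dock doors 36≥23, floor area 46≥34, highway distance 11≤30 — P2 is at least as good on every objective and strictly better on at least one, so P2 dominates P1.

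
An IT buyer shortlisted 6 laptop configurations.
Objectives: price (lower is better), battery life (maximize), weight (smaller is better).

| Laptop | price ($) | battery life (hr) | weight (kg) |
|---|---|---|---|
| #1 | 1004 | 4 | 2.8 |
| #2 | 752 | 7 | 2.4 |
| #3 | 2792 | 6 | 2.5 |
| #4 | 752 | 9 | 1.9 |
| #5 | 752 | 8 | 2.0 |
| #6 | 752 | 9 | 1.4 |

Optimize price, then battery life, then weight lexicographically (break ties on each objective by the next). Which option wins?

First minimize price: best is 752, kept {#2, #4, #5, #6}.
Then maximize battery life: best is 9, kept {#4, #6}.
Then minimize weight: best is 1.4, kept {#6}.

#6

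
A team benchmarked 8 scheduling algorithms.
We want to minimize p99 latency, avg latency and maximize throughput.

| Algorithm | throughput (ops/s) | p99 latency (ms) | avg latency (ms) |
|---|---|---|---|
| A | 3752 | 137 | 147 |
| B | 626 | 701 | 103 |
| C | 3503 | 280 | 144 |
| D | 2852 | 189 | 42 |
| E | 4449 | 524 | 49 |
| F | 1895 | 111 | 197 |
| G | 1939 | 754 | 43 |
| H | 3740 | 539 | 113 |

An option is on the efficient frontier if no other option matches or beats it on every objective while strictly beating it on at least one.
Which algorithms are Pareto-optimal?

A: not dominated.
B: dominated by D (throughput 2852≥626, p99 latency 189≤701, avg latency 42≤103).
C: not dominated.
D: not dominated (best avg latency).
E: not dominated (best throughput).
F: not dominated (best p99 latency).
G: dominated by D (throughput 2852≥1939, p99 latency 189≤754, avg latency 42≤43).
H: dominated by E (throughput 4449≥3740, p99 latency 524≤539, avg latency 49≤113).

A, C, D, E, F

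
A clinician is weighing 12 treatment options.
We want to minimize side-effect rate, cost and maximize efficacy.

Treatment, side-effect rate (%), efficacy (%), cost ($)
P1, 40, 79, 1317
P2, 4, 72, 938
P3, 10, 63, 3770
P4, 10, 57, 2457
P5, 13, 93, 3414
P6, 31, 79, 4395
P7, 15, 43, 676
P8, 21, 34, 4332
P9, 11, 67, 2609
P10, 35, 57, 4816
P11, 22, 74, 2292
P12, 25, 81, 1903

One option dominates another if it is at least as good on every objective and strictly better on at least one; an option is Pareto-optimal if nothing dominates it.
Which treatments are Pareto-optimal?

P1: not dominated.
P2: not dominated (best side-effect rate).
P3: dominated by P2 (side-effect rate 4≤10, efficacy 72≥63, cost 938≤3770).
P4: dominated by P2 (side-effect rate 4≤10, efficacy 72≥57, cost 938≤2457).
P5: not dominated (best efficacy).
P6: dominated by P5 (side-effect rate 13≤31, efficacy 93≥79, cost 3414≤4395).
P7: not dominated (best cost).
P8: dominated by P2 (side-effect rate 4≤21, efficacy 72≥34, cost 938≤4332).
P9: dominated by P2 (side-effect rate 4≤11, efficacy 72≥67, cost 938≤2609).
P10: dominated by P2 (side-effect rate 4≤35, efficacy 72≥57, cost 938≤4816).
P11: not dominated.
P12: not dominated.

P1, P2, P5, P7, P11, P12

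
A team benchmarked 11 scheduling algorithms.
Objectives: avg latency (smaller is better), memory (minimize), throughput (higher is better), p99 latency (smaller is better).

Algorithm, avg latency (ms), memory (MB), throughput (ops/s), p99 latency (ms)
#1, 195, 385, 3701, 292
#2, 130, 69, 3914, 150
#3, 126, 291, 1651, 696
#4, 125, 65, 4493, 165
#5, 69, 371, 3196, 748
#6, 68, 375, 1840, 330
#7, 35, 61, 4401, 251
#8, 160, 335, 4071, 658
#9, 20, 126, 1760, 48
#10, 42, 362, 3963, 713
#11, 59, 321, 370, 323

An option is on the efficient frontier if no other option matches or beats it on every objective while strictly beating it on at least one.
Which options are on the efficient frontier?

#2, #4, #7, #9

#1: dominated by #2 (avg latency 130≤195, memory 69≤385, throughput 3914≥3701, p99 latency 150≤292).
#2: not dominated.
#3: dominated by #4 (avg latency 125≤126, memory 65≤291, throughput 4493≥1651, p99 latency 165≤696).
#4: not dominated (best throughput).
#5: dominated by #7 (avg latency 35≤69, memory 61≤371, throughput 4401≥3196, p99 latency 251≤748).
#6: dominated by #7 (avg latency 35≤68, memory 61≤375, throughput 4401≥1840, p99 latency 251≤330).
#7: not dominated (best memory).
#8: dominated by #4 (avg latency 125≤160, memory 65≤335, throughput 4493≥4071, p99 latency 165≤658).
#9: not dominated (best avg latency).
#10: dominated by #7 (avg latency 35≤42, memory 61≤362, throughput 4401≥3963, p99 latency 251≤713).
#11: dominated by #7 (avg latency 35≤59, memory 61≤321, throughput 4401≥370, p99 latency 251≤323).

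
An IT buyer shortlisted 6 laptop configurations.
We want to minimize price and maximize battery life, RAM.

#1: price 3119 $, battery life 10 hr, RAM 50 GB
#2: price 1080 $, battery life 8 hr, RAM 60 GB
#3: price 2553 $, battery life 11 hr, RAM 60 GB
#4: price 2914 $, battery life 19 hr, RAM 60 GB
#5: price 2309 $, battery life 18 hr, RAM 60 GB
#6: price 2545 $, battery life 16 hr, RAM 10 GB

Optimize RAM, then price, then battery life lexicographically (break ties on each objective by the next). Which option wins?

First maximize RAM: best is 60, kept {#2, #3, #4, #5}.
Then minimize price: best is 1080, kept {#2}.

#2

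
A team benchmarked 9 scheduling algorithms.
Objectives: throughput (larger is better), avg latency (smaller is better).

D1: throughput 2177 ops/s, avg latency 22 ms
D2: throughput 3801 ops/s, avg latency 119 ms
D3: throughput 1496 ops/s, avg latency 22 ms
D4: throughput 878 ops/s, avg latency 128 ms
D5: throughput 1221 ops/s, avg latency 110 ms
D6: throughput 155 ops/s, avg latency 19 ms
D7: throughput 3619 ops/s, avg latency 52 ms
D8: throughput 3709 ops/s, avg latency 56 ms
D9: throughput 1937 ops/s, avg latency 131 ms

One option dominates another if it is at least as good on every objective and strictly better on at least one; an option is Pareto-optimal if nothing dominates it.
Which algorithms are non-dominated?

D1: not dominated.
D2: not dominated (best throughput).
D3: dominated by D1 (throughput 2177≥1496, avg latency 22≤22).
D4: dominated by D1 (throughput 2177≥878, avg latency 22≤128).
D5: dominated by D1 (throughput 2177≥1221, avg latency 22≤110).
D6: not dominated (best avg latency).
D7: not dominated.
D8: not dominated.
D9: dominated by D1 (throughput 2177≥1937, avg latency 22≤131).

D1, D2, D6, D7, D8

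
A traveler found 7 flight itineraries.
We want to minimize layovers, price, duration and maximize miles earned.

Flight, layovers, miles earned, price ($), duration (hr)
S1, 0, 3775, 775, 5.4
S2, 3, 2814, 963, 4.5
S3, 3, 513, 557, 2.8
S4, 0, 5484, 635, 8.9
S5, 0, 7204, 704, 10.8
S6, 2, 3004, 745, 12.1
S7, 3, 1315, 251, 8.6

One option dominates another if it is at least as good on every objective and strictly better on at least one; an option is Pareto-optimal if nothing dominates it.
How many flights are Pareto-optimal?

S1: not dominated.
S2: not dominated.
S3: not dominated (best duration).
S4: not dominated.
S5: not dominated (best miles earned).
S6: dominated by S4 (layovers 0≤2, miles earned 5484≥3004, price 635≤745, duration 8.9≤12.1).
S7: not dominated (best price).
Pareto-optimal: S1, S2, S3, S4, S5, S7 → 6.

6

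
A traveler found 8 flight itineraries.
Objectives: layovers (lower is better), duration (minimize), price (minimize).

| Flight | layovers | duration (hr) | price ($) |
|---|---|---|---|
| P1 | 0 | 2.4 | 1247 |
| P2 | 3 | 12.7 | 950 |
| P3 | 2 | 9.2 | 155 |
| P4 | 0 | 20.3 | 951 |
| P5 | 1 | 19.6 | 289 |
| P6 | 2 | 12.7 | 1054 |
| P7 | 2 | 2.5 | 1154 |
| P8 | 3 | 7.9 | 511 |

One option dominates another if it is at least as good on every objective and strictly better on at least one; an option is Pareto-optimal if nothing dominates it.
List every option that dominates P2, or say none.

P3, P8

P3: layovers 2≤3, duration 9.2≤12.7, price 155≤950 — dominates P2.
P8: layovers 3≤3, duration 7.9≤12.7, price 511≤950 — dominates P2.
Others (P1, P4, P5, P6, P7) are each worse than P2 on at least one objective.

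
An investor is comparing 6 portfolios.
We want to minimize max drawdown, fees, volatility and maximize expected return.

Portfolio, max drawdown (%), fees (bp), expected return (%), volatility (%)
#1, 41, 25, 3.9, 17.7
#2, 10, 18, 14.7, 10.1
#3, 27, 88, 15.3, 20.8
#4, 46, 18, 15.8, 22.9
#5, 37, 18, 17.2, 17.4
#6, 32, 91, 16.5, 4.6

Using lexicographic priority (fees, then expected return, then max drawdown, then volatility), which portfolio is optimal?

First minimize fees: best is 18, kept {#2, #4, #5}.
Then maximize expected return: best is 17.2, kept {#5}.

#5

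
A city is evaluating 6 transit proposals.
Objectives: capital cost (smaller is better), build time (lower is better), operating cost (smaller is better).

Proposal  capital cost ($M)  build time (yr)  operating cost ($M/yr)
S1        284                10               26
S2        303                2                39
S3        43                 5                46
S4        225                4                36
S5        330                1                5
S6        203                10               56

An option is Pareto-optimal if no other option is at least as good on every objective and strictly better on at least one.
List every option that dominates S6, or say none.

S3

S3: capital cost 43≤203, build time 5≤10, operating cost 46≤56 — dominates S6.
Others (S1, S2, S4, S5) are each worse than S6 on at least one objective.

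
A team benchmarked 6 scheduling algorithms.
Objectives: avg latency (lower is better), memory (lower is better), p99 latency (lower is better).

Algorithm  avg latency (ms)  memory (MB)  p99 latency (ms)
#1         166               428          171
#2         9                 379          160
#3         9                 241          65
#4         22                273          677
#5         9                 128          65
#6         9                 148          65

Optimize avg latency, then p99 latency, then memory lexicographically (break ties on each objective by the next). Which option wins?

#5

First minimize avg latency: best is 9, kept {#2, #3, #5, #6}.
Then minimize p99 latency: best is 65, kept {#3, #5, #6}.
Then minimize memory: best is 128, kept {#5}.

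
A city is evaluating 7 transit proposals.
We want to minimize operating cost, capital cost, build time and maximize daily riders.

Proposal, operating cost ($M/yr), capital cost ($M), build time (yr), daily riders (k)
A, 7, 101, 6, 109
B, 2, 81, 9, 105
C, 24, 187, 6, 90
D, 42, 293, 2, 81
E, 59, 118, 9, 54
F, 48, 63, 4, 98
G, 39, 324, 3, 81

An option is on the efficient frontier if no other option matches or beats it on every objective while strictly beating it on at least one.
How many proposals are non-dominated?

A: not dominated (best daily riders).
B: not dominated (best operating cost).
C: dominated by A (operating cost 7≤24, capital cost 101≤187, build time 6≤6, daily riders 109≥90).
D: not dominated (best build time).
E: dominated by A (operating cost 7≤59, capital cost 101≤118, build time 6≤9, daily riders 109≥54).
F: not dominated (best capital cost).
G: not dominated.
Pareto-optimal: A, B, D, F, G → 5.

5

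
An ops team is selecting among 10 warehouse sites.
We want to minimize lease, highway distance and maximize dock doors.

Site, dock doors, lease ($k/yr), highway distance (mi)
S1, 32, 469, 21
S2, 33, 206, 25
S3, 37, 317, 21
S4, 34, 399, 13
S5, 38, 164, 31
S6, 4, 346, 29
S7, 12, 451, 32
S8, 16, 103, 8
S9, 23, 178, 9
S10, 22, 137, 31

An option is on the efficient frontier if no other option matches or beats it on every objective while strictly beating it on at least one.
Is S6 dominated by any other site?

S2 vs S6: dock doors 33≥4, lease 206≤346, highway distance 25≤29 — S2 is at least as good on every objective and strictly better on at least one, so S2 dominates S6.

Yes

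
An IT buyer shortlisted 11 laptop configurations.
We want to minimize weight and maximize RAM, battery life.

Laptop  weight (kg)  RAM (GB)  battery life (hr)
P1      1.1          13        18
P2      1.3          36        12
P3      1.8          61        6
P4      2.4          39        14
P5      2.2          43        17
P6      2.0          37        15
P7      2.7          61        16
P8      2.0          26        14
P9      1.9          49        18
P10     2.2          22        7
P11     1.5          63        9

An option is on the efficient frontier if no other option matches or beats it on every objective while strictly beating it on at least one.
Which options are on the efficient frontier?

P1: not dominated (best weight).
P2: not dominated.
P3: dominated by P11 (weight 1.5≤1.8, RAM 63≥61, battery life 9≥6).
P4: dominated by P5 (weight 2.2≤2.4, RAM 43≥39, battery life 17≥14).
P5: dominated by P9 (weight 1.9≤2.2, RAM 49≥43, battery life 18≥17).
P6: dominated by P9 (weight 1.9≤2.0, RAM 49≥37, battery life 18≥15).
P7: not dominated.
P8: dominated by P6 (weight 2.0≤2.0, RAM 37≥26, battery life 15≥14).
P9: not dominated.
P10: dominated by P2 (weight 1.3≤2.2, RAM 36≥22, battery life 12≥7).
P11: not dominated (best RAM).

P1, P2, P7, P9, P11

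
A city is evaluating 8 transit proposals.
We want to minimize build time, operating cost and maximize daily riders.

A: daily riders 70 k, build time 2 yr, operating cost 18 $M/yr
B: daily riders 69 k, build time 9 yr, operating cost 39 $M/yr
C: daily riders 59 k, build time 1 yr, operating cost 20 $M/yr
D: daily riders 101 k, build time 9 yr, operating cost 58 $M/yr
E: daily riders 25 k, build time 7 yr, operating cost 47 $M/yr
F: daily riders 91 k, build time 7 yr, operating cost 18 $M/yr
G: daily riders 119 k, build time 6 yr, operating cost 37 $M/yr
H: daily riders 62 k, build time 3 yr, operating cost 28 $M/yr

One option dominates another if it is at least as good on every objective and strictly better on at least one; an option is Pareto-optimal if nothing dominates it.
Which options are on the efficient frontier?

A: not dominated.
B: dominated by A (daily riders 70≥69, build time 2≤9, operating cost 18≤39).
C: not dominated (best build time).
D: dominated by G (daily riders 119≥101, build time 6≤9, operating cost 37≤58).
E: dominated by A (daily riders 70≥25, build time 2≤7, operating cost 18≤47).
F: not dominated.
G: not dominated (best daily riders).
H: dominated by A (daily riders 70≥62, build time 2≤3, operating cost 18≤28).

A, C, F, G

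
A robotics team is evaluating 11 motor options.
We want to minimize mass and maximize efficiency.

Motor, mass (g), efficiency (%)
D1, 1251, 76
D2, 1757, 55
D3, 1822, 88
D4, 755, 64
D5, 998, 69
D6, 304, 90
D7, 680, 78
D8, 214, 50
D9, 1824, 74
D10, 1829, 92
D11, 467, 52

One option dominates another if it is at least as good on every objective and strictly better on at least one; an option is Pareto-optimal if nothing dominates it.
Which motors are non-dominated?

D6, D8, D10

D1: dominated by D6 (mass 304≤1251, efficiency 90≥76).
D2: dominated by D1 (mass 1251≤1757, efficiency 76≥55).
D3: dominated by D6 (mass 304≤1822, efficiency 90≥88).
D4: dominated by D6 (mass 304≤755, efficiency 90≥64).
D5: dominated by D6 (mass 304≤998, efficiency 90≥69).
D6: not dominated.
D7: dominated by D6 (mass 304≤680, efficiency 90≥78).
D8: not dominated (best mass).
D9: dominated by D1 (mass 1251≤1824, efficiency 76≥74).
D10: not dominated (best efficiency).
D11: dominated by D6 (mass 304≤467, efficiency 90≥52).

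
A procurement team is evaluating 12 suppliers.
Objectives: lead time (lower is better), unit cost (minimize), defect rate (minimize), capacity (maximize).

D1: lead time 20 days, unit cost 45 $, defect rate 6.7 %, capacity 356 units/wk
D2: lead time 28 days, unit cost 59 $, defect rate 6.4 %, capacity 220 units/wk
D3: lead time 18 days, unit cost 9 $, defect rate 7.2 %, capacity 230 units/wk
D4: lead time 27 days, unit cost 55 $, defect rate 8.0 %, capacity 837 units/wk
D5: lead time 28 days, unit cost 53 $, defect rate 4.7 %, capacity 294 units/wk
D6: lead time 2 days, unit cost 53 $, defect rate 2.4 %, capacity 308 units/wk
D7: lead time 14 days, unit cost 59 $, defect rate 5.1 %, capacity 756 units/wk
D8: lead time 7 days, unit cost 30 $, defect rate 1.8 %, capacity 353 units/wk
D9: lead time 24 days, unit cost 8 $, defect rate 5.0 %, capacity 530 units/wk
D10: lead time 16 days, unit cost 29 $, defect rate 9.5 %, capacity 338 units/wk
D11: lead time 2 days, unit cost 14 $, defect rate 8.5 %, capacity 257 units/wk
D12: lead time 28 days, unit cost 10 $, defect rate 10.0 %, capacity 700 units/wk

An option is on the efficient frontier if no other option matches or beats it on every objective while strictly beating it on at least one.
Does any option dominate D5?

D6 vs D5: lead time 2≤28, unit cost 53≤53, defect rate 2.4≤4.7, capacity 308≥294 — D6 is at least as good on every objective and strictly better on at least one, so D6 dominates D5.

Yes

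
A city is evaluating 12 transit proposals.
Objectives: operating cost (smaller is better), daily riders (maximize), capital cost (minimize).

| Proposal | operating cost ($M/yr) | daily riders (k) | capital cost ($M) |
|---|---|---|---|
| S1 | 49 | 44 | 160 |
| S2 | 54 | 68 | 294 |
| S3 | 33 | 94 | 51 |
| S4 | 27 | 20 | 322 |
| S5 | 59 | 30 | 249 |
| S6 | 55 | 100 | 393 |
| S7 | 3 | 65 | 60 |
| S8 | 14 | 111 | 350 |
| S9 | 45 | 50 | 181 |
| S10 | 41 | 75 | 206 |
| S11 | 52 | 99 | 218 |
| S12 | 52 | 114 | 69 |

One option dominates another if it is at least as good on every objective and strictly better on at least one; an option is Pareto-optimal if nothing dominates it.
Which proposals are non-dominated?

S3, S7, S8, S12

S1: dominated by S3 (operating cost 33≤49, daily riders 94≥44, capital cost 51≤160).
S2: dominated by S3 (operating cost 33≤54, daily riders 94≥68, capital cost 51≤294).
S3: not dominated (best capital cost).
S4: dominated by S7 (operating cost 3≤27, daily riders 65≥20, capital cost 60≤322).
S5: dominated by S1 (operating cost 49≤59, daily riders 44≥30, capital cost 160≤249).
S6: dominated by S8 (operating cost 14≤55, daily riders 111≥100, capital cost 350≤393).
S7: not dominated (best operating cost).
S8: not dominated.
S9: dominated by S3 (operating cost 33≤45, daily riders 94≥50, capital cost 51≤181).
S10: dominated by S3 (operating cost 33≤41, daily riders 94≥75, capital cost 51≤206).
S11: dominated by S12 (operating cost 52≤52, daily riders 114≥99, capital cost 69≤218).
S12: not dominated (best daily riders).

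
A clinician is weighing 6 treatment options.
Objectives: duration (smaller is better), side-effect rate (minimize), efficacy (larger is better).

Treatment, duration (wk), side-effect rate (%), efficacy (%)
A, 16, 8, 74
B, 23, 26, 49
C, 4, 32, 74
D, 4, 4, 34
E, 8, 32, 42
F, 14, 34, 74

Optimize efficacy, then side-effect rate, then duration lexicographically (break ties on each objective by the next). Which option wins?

A

First maximize efficacy: best is 74, kept {A, C, F}.
Then minimize side-effect rate: best is 8, kept {A}.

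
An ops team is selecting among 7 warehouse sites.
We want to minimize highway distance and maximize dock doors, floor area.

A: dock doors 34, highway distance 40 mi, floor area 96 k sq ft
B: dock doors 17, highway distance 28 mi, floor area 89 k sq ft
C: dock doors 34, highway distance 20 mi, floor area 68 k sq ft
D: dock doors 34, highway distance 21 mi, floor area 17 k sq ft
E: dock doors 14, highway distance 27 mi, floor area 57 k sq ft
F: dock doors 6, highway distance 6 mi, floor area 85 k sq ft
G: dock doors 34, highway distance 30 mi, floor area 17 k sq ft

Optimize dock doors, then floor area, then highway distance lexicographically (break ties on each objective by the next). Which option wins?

A

First maximize dock doors: best is 34, kept {A, C, D, G}.
Then maximize floor area: best is 96, kept {A}.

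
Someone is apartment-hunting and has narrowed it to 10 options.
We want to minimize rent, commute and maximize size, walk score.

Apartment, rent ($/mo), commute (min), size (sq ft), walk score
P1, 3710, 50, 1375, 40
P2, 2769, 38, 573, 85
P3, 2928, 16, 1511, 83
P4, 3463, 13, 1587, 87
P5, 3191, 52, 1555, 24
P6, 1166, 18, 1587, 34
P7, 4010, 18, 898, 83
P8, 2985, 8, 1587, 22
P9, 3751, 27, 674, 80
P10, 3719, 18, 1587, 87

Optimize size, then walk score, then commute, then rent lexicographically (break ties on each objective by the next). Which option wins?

First maximize size: best is 1587, kept {P4, P6, P8, P10}.
Then maximize walk score: best is 87, kept {P4, P10}.
Then minimize commute: best is 13, kept {P4}.

P4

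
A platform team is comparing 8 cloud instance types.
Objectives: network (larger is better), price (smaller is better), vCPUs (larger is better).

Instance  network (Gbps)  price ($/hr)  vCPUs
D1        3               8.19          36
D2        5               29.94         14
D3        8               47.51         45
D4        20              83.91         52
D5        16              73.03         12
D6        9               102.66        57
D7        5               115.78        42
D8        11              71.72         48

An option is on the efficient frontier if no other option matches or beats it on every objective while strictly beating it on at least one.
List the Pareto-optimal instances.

D1: not dominated (best price).
D2: not dominated.
D3: not dominated.
D4: not dominated (best network).
D5: not dominated.
D6: not dominated (best vCPUs).
D7: dominated by D3 (network 8≥5, price 47.51≤115.78, vCPUs 45≥42).
D8: not dominated.

D1, D2, D3, D4, D5, D6, D8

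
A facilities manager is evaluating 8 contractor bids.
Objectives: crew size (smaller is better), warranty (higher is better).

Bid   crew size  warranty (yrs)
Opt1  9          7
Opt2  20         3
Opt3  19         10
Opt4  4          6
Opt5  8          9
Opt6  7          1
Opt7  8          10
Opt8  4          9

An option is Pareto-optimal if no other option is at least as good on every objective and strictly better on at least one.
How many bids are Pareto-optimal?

2

Opt1: dominated by Opt5 (crew size 8≤9, warranty 9≥7).
Opt2: dominated by Opt1 (crew size 9≤20, warranty 7≥3).
Opt3: dominated by Opt7 (crew size 8≤19, warranty 10≥10).
Opt4: dominated by Opt8 (crew size 4≤4, warranty 9≥6).
Opt5: dominated by Opt7 (crew size 8≤8, warranty 10≥9).
Opt6: dominated by Opt4 (crew size 4≤7, warranty 6≥1).
Opt7: not dominated.
Opt8: not dominated.
Pareto-optimal: Opt7, Opt8 → 2.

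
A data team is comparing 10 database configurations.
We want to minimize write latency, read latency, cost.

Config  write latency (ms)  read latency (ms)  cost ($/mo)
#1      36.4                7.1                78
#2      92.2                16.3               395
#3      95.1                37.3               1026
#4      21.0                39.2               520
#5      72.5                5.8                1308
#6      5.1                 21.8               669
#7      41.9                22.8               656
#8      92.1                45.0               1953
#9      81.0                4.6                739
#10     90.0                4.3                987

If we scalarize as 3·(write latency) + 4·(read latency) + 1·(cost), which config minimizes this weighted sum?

#1

#1: 3·36.4 + 4·7.1 + 1·78 = 215.6
#2: 3·92.2 + 4·16.3 + 1·395 = 736.8
#3: 3·95.1 + 4·37.3 + 1·1026 = 1460.5
#4: 3·21.0 + 4·39.2 + 1·520 = 739.8
#5: 3·72.5 + 4·5.8 + 1·1308 = 1548.7
#6: 3·5.1 + 4·21.8 + 1·669 = 771.5
#7: 3·41.9 + 4·22.8 + 1·656 = 872.9
#8: 3·92.1 + 4·45.0 + 1·1953 = 2409.3
#9: 3·81.0 + 4·4.6 + 1·739 = 1000.4
#10: 3·90.0 + 4·4.3 + 1·987 = 1274.2
Lowest: #1 at 215.6.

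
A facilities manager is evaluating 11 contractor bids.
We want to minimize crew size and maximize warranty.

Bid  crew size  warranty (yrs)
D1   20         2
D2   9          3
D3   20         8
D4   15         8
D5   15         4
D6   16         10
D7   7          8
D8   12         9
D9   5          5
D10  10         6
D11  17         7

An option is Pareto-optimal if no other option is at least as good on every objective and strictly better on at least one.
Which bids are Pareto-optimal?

D1: dominated by D2 (crew size 9≤20, warranty 3≥2).
D2: dominated by D7 (crew size 7≤9, warranty 8≥3).
D3: dominated by D4 (crew size 15≤20, warranty 8≥8).
D4: dominated by D7 (crew size 7≤15, warranty 8≥8).
D5: dominated by D4 (crew size 15≤15, warranty 8≥4).
D6: not dominated (best warranty).
D7: not dominated.
D8: not dominated.
D9: not dominated (best crew size).
D10: dominated by D7 (crew size 7≤10, warranty 8≥6).
D11: dominated by D4 (crew size 15≤17, warranty 8≥7).

D6, D7, D8, D9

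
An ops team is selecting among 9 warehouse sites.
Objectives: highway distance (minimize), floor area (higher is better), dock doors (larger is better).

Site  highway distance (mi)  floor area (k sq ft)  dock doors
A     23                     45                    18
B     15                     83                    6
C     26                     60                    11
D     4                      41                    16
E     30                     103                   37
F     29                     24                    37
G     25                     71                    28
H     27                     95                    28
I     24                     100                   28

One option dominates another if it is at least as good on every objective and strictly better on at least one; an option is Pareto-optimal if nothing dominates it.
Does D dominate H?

No

D vs H: D is worse on floor area (41 vs 95), so it does not dominate H.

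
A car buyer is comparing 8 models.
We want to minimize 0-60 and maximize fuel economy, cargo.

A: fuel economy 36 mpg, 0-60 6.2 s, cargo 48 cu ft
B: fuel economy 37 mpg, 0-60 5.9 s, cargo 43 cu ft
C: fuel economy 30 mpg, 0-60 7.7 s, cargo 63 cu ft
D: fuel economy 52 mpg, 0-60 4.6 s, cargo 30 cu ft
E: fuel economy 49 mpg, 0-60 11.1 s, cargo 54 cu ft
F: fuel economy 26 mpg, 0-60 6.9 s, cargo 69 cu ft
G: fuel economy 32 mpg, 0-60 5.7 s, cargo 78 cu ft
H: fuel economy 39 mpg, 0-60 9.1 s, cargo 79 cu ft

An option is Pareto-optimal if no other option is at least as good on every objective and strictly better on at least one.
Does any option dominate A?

No

B: worse on cargo (43 vs 48).
C: worse on fuel economy (30 vs 36).
D: worse on cargo (30 vs 48).
E: worse on 0-60 (11.1 vs 6.2).
F: worse on fuel economy (26 vs 36).
G: worse on fuel economy (32 vs 36).
H: worse on 0-60 (9.1 vs 6.2).
No option is at least as good as A on every objective and strictly better on one.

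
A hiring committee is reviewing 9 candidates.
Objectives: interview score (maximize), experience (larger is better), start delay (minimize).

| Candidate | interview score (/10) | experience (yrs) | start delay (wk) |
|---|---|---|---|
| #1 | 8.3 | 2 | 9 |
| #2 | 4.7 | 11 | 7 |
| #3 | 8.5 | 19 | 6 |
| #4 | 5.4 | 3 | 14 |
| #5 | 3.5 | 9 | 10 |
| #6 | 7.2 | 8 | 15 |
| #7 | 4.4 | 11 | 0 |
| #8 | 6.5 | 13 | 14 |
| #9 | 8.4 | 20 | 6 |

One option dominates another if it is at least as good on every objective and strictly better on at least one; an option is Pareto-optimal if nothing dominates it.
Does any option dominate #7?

No

#1: worse on experience (2 vs 11).
#2: worse on start delay (7 vs 0).
#3: worse on start delay (6 vs 0).
#4: worse on experience (3 vs 11).
#5: worse on interview score (3.5 vs 4.4).
#6: worse on experience (8 vs 11).
#8: worse on start delay (14 vs 0).
#9: worse on start delay (6 vs 0).
No option is at least as good as #7 on every objective and strictly better on one.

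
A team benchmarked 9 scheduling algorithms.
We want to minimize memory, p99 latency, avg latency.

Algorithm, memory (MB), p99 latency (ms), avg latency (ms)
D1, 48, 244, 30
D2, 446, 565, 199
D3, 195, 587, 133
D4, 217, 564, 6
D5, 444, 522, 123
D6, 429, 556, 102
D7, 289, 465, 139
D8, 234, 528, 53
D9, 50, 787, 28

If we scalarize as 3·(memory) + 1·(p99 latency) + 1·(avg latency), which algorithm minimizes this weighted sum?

D1

D1: 3·48 + 1·244 + 1·30 = 418
D2: 3·446 + 1·565 + 1·199 = 2102
D3: 3·195 + 1·587 + 1·133 = 1305
D4: 3·217 + 1·564 + 1·6 = 1221
D5: 3·444 + 1·522 + 1·123 = 1977
D6: 3·429 + 1·556 + 1·102 = 1945
D7: 3·289 + 1·465 + 1·139 = 1471
D8: 3·234 + 1·528 + 1·53 = 1283
D9: 3·50 + 1·787 + 1·28 = 965
Lowest: D1 at 418.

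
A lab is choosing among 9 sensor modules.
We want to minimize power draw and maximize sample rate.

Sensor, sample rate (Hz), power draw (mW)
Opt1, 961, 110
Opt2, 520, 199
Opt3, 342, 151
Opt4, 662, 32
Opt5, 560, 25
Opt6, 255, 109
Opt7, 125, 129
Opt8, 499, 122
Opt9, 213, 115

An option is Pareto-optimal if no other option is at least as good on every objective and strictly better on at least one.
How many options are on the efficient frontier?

3

Opt1: not dominated (best sample rate).
Opt2: dominated by Opt1 (sample rate 961≥520, power draw 110≤199).
Opt3: dominated by Opt1 (sample rate 961≥342, power draw 110≤151).
Opt4: not dominated.
Opt5: not dominated (best power draw).
Opt6: dominated by Opt4 (sample rate 662≥255, power draw 32≤109).
Opt7: dominated by Opt1 (sample rate 961≥125, power draw 110≤129).
Opt8: dominated by Opt1 (sample rate 961≥499, power draw 110≤122).
Opt9: dominated by Opt1 (sample rate 961≥213, power draw 110≤115).
Pareto-optimal: Opt1, Opt4, Opt5 → 3.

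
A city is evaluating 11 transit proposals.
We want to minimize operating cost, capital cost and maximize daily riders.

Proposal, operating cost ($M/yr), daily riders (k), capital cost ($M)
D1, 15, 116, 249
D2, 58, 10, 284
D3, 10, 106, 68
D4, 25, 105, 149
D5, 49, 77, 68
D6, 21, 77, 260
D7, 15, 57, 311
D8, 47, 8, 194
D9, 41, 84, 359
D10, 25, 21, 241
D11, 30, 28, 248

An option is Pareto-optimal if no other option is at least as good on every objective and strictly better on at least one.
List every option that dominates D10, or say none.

D3, D4

D3: operating cost 10≤25, daily riders 106≥21, capital cost 68≤241 — dominates D10.
D4: operating cost 25≤25, daily riders 105≥21, capital cost 149≤241 — dominates D10.
Others (D1, D2, D5, D6, D7, D8, D9, D11) are each worse than D10 on at least one objective.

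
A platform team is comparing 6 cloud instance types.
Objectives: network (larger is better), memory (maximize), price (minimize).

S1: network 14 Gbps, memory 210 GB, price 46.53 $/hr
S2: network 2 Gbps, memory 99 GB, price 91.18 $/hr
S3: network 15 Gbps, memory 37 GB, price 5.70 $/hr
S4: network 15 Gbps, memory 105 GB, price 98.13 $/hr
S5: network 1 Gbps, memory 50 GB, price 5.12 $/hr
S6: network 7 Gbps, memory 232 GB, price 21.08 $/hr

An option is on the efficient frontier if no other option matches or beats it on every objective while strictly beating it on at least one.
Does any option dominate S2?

Yes

S1 vs S2: network 14≥2, memory 210≥99, price 46.53≤91.18 — S1 is at least as good on every objective and strictly better on at least one, so S1 dominates S2.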